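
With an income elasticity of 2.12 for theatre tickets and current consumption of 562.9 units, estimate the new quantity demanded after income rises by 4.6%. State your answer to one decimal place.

%ΔQ ≈ η × %ΔI = 2.12 × 4.6% = 9.752%.
New Q ≈ 562.9 × (1 + 0.09752) = 617.8.

617.8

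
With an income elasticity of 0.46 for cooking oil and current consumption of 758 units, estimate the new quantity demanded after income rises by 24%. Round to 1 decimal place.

841.7

%ΔQ ≈ η × %ΔI = 0.46 × 24% = 11.04%.
New Q ≈ 758 × (1 + 0.1104) = 841.7.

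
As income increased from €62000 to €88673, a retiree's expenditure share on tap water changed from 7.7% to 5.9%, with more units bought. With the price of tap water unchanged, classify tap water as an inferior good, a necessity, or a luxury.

necessity

Quantity rises but the budget share falls as income rises, so 0 < η < 1.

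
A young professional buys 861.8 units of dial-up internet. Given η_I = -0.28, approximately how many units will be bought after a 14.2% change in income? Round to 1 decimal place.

827.5

%ΔQ ≈ η × %ΔI = -0.28 × 14.2% = -3.976%.
New Q ≈ 861.8 × (1 − 0.03976) = 827.5.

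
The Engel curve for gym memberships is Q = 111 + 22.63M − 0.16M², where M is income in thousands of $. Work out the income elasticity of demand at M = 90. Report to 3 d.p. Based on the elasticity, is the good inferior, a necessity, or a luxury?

-0.652 (inferior good)

At M = 90: Q = 851.7000.
dQ/dM = 22.63 − 0.32M = -6.17000.
η = (dQ/dM)·(M/Q) = -6.17000 × (90/851.7000) = -0.652.
η < 0 ⇒ inferior good.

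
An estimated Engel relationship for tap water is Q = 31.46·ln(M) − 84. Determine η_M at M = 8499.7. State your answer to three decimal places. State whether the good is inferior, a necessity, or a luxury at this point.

At M = 8499.7: Q = 200.643.
dQ/dM = 31.46/M = 0.00370131 at this income.
η = (dQ/dM)·(M/Q) = 0.00370131 × (8499.7/200.643) = 0.157.
Since 0 < η < 1, the good is a necessity.

0.157 (necessity)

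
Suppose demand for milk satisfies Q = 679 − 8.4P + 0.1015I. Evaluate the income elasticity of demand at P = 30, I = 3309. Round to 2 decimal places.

0.44

At P = 30, I = 3309: Q = 762.864.
Holding P constant, ∂Q/∂I = 0.1015.
η_I = (∂Q/∂I)·(I/Q) = 0.1015 × (3309/762.864) = 0.44.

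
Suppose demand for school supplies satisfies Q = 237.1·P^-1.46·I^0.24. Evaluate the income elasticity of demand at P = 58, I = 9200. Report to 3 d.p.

0.240

For a multiplicative demand Q = A·P^α·I^β, the income elasticity is β everywhere.
Here β = 0.24, so η = 0.240.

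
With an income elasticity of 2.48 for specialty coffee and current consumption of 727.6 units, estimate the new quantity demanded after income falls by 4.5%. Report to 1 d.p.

%ΔQ ≈ η × %ΔI = 2.48 × (-4.5%) = -11.16%.
New Q ≈ 727.6 × (1 − 0.1116) = 646.4.

646.4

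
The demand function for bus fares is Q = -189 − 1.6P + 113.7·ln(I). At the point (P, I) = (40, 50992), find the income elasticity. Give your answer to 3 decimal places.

At P = 40, I = 50992: Q = 979.443.
Holding P constant, ∂Q/∂I = 113.7/I = 0.00222976.
η_I = (∂Q/∂I)·(I/Q) = 0.00222976 × (50992/979.443) = 0.116.

0.116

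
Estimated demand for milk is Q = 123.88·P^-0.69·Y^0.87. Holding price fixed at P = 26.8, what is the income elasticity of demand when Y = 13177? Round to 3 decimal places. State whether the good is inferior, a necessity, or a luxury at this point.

For a multiplicative demand Q = A·P^α·Y^β, the income elasticity is β everywhere.
Here β = 0.87, so η = 0.870.
Since 0 < η < 1, this is a necessity.

0.870 (necessity)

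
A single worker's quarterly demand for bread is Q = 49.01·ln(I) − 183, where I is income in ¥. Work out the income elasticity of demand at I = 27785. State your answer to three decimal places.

0.154

At I = 27785: Q = 318.483.
dQ/dI = 49.01/I = 0.0017639 at this income.
η = (dQ/dI)·(I/Q) = 0.0017639 × (27785/318.483) = 0.154.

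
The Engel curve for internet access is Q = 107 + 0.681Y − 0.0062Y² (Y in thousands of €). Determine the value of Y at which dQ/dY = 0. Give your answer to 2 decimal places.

dQ/dY = 0.681 − 0.0124Y.
The good is inferior where dQ/dY < 0. Setting dQ/dY = 0 gives Y = 0.681 / 0.0124 = 54.92.

54.92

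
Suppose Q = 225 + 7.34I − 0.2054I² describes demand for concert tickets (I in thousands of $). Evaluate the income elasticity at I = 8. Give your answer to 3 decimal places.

0.120

At I = 8: Q = 270.5744.
dQ/dI = 7.34 − 0.4108I = 4.05360.
η = (dQ/dI)·(I/Q) = 4.05360 × (8/270.5744) = 0.120.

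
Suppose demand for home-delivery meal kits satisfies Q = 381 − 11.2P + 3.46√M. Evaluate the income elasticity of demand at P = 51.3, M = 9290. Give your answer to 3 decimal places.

At P = 51.3, M = 9290: Q = 139.931.
Holding P constant, ∂Q/∂M = 3.46/(2√M) = 0.0179489.
η_M = (∂Q/∂M)·(M/Q) = 0.0179489 × (9290/139.931) = 1.192.

1.192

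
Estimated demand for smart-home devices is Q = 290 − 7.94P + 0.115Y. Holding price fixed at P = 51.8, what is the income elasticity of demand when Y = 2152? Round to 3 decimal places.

1.961

At P = 51.8, Y = 2152: Q = 126.188.
Holding P constant, ∂Q/∂Y = 0.115.
η_Y = (∂Q/∂Y)·(Y/Q) = 0.115 × (2152/126.188) = 1.961.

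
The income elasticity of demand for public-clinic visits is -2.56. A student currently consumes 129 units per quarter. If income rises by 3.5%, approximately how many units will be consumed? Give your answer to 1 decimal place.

117.4

%ΔQ ≈ η × %ΔI = -2.56 × 3.5% = -8.96%.
New Q ≈ 129 × (1 − 0.0896) = 117.4.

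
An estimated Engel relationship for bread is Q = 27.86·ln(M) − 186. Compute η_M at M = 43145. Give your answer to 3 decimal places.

At M = 43145: Q = 111.331.
dQ/dM = 27.86/M = 0.00064573 at this income.
η = (dQ/dM)·(M/Q) = 0.00064573 × (43145/111.331) = 0.250.

0.250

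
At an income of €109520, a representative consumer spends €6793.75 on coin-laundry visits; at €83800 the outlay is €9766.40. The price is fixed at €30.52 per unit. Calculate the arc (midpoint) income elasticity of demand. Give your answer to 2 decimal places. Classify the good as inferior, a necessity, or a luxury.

-1.35 (inferior good)

With a constant price, Q₁ = 6793.75/30.52 = 222.600 and Q₂ = 9766.40/30.52 = 320.000 (equivalently, work directly with expenditure since P cancels).
Midpoint %ΔQ = (9766.40 − 6793.75)/8280.08 = 0.35901; midpoint %ΔI = (83800 − 109520)/96660 = -0.26609.
η = 0.35901 / -0.26609 = -1.35.
η < 0 ⇒ inferior good.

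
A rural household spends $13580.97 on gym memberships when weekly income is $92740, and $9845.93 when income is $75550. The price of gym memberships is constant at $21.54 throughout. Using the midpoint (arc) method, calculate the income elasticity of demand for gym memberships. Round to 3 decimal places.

With a constant price, Q₁ = 13580.97/21.54 = 630.500 and Q₂ = 9845.93/21.54 = 457.100 (equivalently, work directly with expenditure since P cancels).
Midpoint %ΔQ = (9845.93 − 13580.97)/11713.45 = -0.31887; midpoint %ΔI = (75550 − 92740)/84145 = -0.20429.
η = -0.31887 / -0.20429 = 1.561.

1.561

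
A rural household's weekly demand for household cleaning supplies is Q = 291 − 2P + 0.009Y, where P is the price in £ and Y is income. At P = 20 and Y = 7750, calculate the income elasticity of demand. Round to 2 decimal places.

0.22

At P = 20, Y = 7750: Q = 320.750.
Holding P constant, ∂Q/∂Y = 0.009.
η_Y = (∂Q/∂Y)·(Y/Q) = 0.009 × (7750/320.750) = 0.22.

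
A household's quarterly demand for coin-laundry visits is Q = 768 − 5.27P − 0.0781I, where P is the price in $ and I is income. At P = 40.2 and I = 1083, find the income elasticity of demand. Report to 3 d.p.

-0.179

At P = 40.2, I = 1083: Q = 471.564.
Holding P constant, ∂Q/∂I = −0.0781.
η_I = (∂Q/∂I)·(I/Q) = -0.0781 × (1083/471.564) = -0.179.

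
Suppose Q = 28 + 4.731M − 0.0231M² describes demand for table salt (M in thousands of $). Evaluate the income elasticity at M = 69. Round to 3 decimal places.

At M = 69: Q = 244.4599.
dQ/dM = 4.731 − 0.0462M = 1.54320.
η = (dQ/dM)·(M/Q) = 1.54320 × (69/244.4599) = 0.436.

0.436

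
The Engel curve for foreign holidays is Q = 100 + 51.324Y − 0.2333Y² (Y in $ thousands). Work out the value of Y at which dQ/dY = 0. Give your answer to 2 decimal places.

110.00

dQ/dY = 51.324 − 0.4666Y.
The good is inferior where dQ/dY < 0. Setting dQ/dY = 0 gives Y = 51.324 / 0.4666 = 110.00.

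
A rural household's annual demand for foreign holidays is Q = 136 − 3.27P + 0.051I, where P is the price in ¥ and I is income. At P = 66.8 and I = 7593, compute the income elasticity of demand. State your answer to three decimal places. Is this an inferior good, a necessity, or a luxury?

1.270 (luxury)

At P = 66.8, I = 7593: Q = 304.807.
Holding P constant, ∂Q/∂I = 0.051.
η_I = (∂Q/∂I)·(I/Q) = 0.051 × (7593/304.807) = 1.270.
Since η > 1, this is a luxury.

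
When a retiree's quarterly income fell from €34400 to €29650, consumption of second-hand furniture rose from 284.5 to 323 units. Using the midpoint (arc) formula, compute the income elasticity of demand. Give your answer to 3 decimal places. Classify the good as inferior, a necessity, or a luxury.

ΔQ = 323 − 284.5 = 38.5; midpoint Q̄ = (284.5 + 323)/2 = 303.75.
ΔI = 29650 − 34400 = -4750; midpoint Ī = (34400 + 29650)/2 = 32025.
η = (ΔQ/Q̄) ÷ (ΔI/Ī) = (38.5/303.75) ÷ (-4750/32025) = -0.855.
η < 0 ⇒ inferior good.

-0.855 (inferior good)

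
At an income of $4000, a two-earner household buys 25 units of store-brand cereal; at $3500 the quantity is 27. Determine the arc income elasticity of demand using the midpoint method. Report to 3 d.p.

-0.577

ΔQ = 27 − 25 = 2; midpoint Q̄ = (25 + 27)/2 = 26.
ΔI = 3500 − 4000 = -500; midpoint Ī = (4000 + 3500)/2 = 3750.
η = (ΔQ/Q̄) ÷ (ΔI/Ī) = (2/26) ÷ (-500/3750) = -0.577.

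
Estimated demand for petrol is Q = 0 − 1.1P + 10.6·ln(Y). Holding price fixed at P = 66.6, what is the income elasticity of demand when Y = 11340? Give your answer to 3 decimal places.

0.412

At P = 66.6, Y = 11340: Q = 25.703.
Holding P constant, ∂Q/∂Y = 10.6/Y = 0.000934744.
η_Y = (∂Q/∂Y)·(Y/Q) = 0.000934744 × (11340/25.703) = 0.412.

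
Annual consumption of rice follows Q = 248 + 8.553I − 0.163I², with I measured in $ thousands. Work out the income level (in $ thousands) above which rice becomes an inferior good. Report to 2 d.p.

dQ/dI = 8.553 − 0.326I.
The good is inferior where dQ/dI < 0. Setting dQ/dI = 0 gives I = 8.553 / 0.326 = 26.24.

26.24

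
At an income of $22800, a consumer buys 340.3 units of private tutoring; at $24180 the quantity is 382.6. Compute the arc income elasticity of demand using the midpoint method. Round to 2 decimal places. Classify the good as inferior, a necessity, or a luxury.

ΔQ = 382.6 − 340.3 = 42.3; midpoint Q̄ = (340.3 + 382.6)/2 = 361.45.
ΔI = 24180 − 22800 = 1380; midpoint Ī = (22800 + 24180)/2 = 23490.
η = (ΔQ/Q̄) ÷ (ΔI/Ī) = (42.3/361.45) ÷ (1380/23490) = 1.99.
η > 1 ⇒ luxury.

1.99 (luxury)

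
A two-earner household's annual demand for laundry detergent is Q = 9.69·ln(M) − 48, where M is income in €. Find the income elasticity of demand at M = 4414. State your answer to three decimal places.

At M = 4414: Q = 33.324.
dQ/dM = 9.69/M = 0.00219529 at this income.
η = (dQ/dM)·(M/Q) = 0.00219529 × (4414/33.324) = 0.291.

0.291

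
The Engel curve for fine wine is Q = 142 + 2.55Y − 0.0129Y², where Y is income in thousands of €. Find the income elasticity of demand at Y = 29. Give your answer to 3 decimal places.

At Y = 29: Q = 205.1011.
dQ/dY = 2.55 − 0.0258Y = 1.80180.
η = (dQ/dY)·(Y/Q) = 1.80180 × (29/205.1011) = 0.255.

0.255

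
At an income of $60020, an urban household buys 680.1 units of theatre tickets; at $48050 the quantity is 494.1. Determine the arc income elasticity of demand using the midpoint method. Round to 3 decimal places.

ΔQ = 494.1 − 680.1 = -186; midpoint Q̄ = (680.1 + 494.1)/2 = 587.1.
ΔI = 48050 − 60020 = -11970; midpoint Ī = (60020 + 48050)/2 = 54035.
η = (ΔQ/Q̄) ÷ (ΔI/Ī) = (-186/587.1) ÷ (-11970/54035) = 1.430.

1.430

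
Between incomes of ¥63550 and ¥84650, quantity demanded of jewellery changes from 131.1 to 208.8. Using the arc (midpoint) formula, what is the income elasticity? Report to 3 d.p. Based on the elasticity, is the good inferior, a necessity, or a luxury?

1.606 (luxury)

ΔQ = 208.8 − 131.1 = 77.7; midpoint Q̄ = (131.1 + 208.8)/2 = 169.95.
ΔI = 84650 − 63550 = 21100; midpoint Ī = (63550 + 84650)/2 = 74100.
η = (ΔQ/Q̄) ÷ (ΔI/Ī) = (77.7/169.95) ÷ (21100/74100) = 1.606.
η > 1 ⇒ luxury.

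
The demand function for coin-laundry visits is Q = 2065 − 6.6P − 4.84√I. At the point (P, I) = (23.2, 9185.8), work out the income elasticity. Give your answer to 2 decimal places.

At P = 23.2, I = 9185.8: Q = 1448.002.
Holding P constant, ∂Q/∂I = -4.84/(2√I) = -0.0252497.
η_I = (∂Q/∂I)·(I/Q) = -0.0252497 × (9185.8/1448.002) = -0.16.

-0.16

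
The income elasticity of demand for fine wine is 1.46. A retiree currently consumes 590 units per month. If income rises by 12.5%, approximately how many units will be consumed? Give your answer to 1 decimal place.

697.7

%ΔQ ≈ η × %ΔI = 1.46 × 12.5% = 18.25%.
New Q ≈ 590 × (1 + 0.1825) = 697.7.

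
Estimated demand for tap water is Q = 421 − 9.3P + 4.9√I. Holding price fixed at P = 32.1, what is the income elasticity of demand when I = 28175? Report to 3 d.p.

At P = 32.1, I = 28175: Q = 944.955.
Holding P constant, ∂Q/∂I = 4.9/(2√I) = 0.014596.
η_I = (∂Q/∂I)·(I/Q) = 0.014596 × (28175/944.955) = 0.435.

0.435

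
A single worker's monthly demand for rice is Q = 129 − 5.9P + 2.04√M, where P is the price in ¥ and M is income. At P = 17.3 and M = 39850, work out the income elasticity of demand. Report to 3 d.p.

At P = 17.3, M = 39850: Q = 434.164.
Holding P constant, ∂Q/∂M = 2.04/(2√M) = 0.00510959.
η_M = (∂Q/∂M)·(M/Q) = 0.00510959 × (39850/434.164) = 0.469.

0.469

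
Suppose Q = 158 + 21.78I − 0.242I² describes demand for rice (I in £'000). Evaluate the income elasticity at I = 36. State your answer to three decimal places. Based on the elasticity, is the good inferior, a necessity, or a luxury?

0.250 (necessity)

At I = 36: Q = 628.4480.
dQ/dI = 21.78 − 0.484I = 4.35600.
η = (dQ/dI)·(I/Q) = 4.35600 × (36/628.4480) = 0.250.
0 < η < 1 ⇒ necessity.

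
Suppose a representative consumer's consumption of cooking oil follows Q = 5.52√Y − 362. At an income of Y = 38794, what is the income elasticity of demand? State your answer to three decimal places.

At Y = 38794: Q = 725.230.
dQ/dY = 5.52/(2√Y) = 0.0140129 at this income.
η = (dQ/dY)·(Y/Q) = 0.0140129 × (38794/725.230) = 0.750.

0.750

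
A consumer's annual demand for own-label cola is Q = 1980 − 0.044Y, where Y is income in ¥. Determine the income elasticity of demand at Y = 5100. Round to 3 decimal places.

At Y = 5100: Q = 1755.600.
dQ/dY = −0.044.
η = (dQ/dY)·(Y/Q) = -0.044 × (5100/1755.600) = -0.128.

-0.128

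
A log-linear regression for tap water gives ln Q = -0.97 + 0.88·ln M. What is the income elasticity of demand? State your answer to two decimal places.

0.88

In a log-linear demand, the coefficient on ln M is the income elasticity.
So η = 0.88.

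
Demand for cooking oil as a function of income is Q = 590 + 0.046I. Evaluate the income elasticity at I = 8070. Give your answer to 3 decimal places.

At I = 8070: Q = 961.220.
dQ/dI = 0.046.
η = (dQ/dI)·(I/Q) = 0.046 × (8070/961.220) = 0.386.

0.386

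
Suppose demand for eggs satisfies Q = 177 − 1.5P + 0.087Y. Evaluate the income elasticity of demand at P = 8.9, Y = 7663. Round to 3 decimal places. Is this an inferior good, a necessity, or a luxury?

0.803 (necessity)

At P = 8.9, Y = 7663: Q = 830.331.
Holding P constant, ∂Q/∂Y = 0.087.
η_Y = (∂Q/∂Y)·(Y/Q) = 0.087 × (7663/830.331) = 0.803.
Since 0 < η < 1, this is a necessity.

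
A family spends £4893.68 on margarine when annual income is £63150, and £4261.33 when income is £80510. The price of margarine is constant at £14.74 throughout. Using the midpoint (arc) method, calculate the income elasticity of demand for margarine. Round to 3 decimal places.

-0.572

With a constant price, Q₁ = 4893.68/14.74 = 332.000 and Q₂ = 4261.33/14.74 = 289.100 (equivalently, work directly with expenditure since P cancels).
Midpoint %ΔQ = (4261.33 − 4893.68)/4577.51 = -0.13814; midpoint %ΔI = (80510 − 63150)/71830 = 0.24168.
η = -0.13814 / 0.24168 = -0.572.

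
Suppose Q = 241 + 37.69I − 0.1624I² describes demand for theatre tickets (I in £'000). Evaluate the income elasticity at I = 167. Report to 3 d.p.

At I = 167: Q = 2006.0564.
dQ/dI = 37.69 − 0.3248I = -16.55160.
η = (dQ/dI)·(I/Q) = -16.55160 × (167/2006.0564) = -1.378.

-1.378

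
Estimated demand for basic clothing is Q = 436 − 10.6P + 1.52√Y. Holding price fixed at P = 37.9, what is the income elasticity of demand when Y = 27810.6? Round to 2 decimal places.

At P = 37.9, Y = 27810.6: Q = 287.743.
Holding P constant, ∂Q/∂Y = 1.52/(2√Y) = 0.00455731.
η_Y = (∂Q/∂Y)·(Y/Q) = 0.00455731 × (27810.6/287.743) = 0.44.

0.44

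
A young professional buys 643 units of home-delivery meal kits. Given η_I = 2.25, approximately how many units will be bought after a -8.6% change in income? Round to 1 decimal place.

518.6

%ΔQ ≈ η × %ΔI = 2.25 × (-8.6%) = -19.35%.
New Q ≈ 643 × (1 − 0.1935) = 518.6.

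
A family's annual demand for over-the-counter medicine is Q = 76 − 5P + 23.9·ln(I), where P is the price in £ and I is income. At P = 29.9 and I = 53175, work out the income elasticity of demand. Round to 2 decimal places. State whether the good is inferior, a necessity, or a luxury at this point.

0.13 (necessity)

At P = 29.9, I = 53175: Q = 186.564.
Holding P constant, ∂Q/∂I = 23.9/I = 0.000449459.
η_I = (∂Q/∂I)·(I/Q) = 0.000449459 × (53175/186.564) = 0.13.
Since 0 < η < 1, this is a necessity.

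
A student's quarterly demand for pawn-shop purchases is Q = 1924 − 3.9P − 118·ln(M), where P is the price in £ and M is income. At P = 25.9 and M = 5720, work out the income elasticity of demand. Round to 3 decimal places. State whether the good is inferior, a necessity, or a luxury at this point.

-0.147 (inferior good)

At P = 25.9, M = 5720: Q = 802.087.
Holding P constant, ∂Q/∂M = -118/M = -0.0206294.
η_M = (∂Q/∂M)·(M/Q) = -0.0206294 × (5720/802.087) = -0.147.
Since η < 0, this is an inferior good.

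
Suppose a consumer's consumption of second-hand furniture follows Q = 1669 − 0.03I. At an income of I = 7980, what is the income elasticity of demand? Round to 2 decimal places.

-0.17

At I = 7980: Q = 1429.600.
dQ/dI = −0.03.
η = (dQ/dI)·(I/Q) = -0.03 × (7980/1429.600) = -0.17.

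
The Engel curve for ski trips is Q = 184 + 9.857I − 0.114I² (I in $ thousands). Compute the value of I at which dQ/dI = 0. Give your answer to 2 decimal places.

dQ/dI = 9.857 − 0.228I.
The good is inferior where dQ/dI < 0. Setting dQ/dI = 0 gives I = 9.857 / 0.228 = 43.23.

43.23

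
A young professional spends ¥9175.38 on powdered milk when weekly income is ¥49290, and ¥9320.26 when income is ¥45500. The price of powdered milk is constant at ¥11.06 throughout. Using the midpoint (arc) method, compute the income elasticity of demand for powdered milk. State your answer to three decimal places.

-0.196

With a constant price, Q₁ = 9175.38/11.06 = 829.600 and Q₂ = 9320.26/11.06 = 842.700 (equivalently, work directly with expenditure since P cancels).
Midpoint %ΔQ = (9320.26 − 9175.38)/9247.82 = 0.01567; midpoint %ΔI = (45500 − 49290)/47395 = -0.07997.
η = 0.01567 / -0.07997 = -0.196.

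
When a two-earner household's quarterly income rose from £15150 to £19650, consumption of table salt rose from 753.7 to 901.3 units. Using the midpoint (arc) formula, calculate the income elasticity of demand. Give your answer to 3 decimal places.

ΔQ = 901.3 − 753.7 = 147.6; midpoint Q̄ = (753.7 + 901.3)/2 = 827.5.
ΔI = 19650 − 15150 = 4500; midpoint Ī = (15150 + 19650)/2 = 17400.
η = (ΔQ/Q̄) ÷ (ΔI/Ī) = (147.6/827.5) ÷ (4500/17400) = 0.690.

0.690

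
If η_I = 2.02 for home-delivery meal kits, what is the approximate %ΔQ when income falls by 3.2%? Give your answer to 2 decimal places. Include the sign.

%ΔQ ≈ η × %ΔI = 2.02 × (-3.2%) = -6.46%.

-6.46%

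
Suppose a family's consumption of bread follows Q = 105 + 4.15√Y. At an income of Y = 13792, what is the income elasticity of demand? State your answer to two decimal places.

At Y = 13792: Q = 592.373.
dQ/dY = 4.15/(2√Y) = 0.0176687 at this income.
η = (dQ/dY)·(Y/Q) = 0.0176687 × (13792/592.373) = 0.41.

0.41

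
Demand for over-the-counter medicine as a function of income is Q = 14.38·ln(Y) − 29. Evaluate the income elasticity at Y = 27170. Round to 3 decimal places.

0.122

At Y = 27170: Q = 117.818.
dQ/dY = 14.38/Y = 0.00052926 at this income.
η = (dQ/dY)·(Y/Q) = 0.00052926 × (27170/117.818) = 0.122.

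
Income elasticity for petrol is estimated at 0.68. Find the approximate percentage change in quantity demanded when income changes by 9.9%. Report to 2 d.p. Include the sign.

%ΔQ ≈ η × %ΔI = 0.68 × 9.9% = 6.73%.

6.73%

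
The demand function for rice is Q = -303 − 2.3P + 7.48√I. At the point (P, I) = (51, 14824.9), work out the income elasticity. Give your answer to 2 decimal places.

0.93

At P = 51, I = 14824.9: Q = 490.446.
Holding P constant, ∂Q/∂I = 7.48/(2√I) = 0.0307168.
η_I = (∂Q/∂I)·(I/Q) = 0.0307168 × (14824.9/490.446) = 0.93.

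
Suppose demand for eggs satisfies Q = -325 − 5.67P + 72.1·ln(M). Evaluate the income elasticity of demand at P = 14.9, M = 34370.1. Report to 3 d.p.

0.210

At P = 14.9, M = 34370.1: Q = 343.597.
Holding P constant, ∂Q/∂M = 72.1/M = 0.00209775.
η_M = (∂Q/∂M)·(M/Q) = 0.00209775 × (34370.1/343.597) = 0.210.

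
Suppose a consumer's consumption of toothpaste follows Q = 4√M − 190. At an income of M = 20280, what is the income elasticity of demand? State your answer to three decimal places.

At M = 20280: Q = 379.631.
dQ/dM = 4/(2√M) = 0.0140442 at this income.
η = (dQ/dM)·(M/Q) = 0.0140442 × (20280/379.631) = 0.750.

0.750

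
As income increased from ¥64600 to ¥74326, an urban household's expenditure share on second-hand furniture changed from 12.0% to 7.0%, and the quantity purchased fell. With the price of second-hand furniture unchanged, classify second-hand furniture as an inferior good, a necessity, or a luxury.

inferior good

Quantity demanded falls as income rises, so η < 0.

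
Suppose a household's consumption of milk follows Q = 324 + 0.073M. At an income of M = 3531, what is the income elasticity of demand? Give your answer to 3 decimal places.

At M = 3531: Q = 581.763.
dQ/dM = 0.073.
η = (dQ/dM)·(M/Q) = 0.073 × (3531/581.763) = 0.443.

0.443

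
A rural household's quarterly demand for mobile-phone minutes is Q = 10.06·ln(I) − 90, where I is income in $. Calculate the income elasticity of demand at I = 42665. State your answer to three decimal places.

0.583

At I = 42665: Q = 17.251.
dQ/dI = 10.06/I = 0.00023579 at this income.
η = (dQ/dI)·(I/Q) = 0.00023579 × (42665/17.251) = 0.583.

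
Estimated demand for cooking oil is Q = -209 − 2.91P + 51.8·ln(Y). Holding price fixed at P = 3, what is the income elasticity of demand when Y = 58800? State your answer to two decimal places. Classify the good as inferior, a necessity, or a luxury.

0.15 (necessity)

At P = 3, Y = 58800: Q = 351.132.
Holding P constant, ∂Q/∂Y = 51.8/Y = 0.000880952.
η_Y = (∂Q/∂Y)·(Y/Q) = 0.000880952 × (58800/351.132) = 0.15.
Since 0 < η < 1, this is a necessity.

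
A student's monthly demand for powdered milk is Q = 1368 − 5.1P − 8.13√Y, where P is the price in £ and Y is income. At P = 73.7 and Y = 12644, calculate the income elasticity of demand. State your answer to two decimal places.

At P = 73.7, Y = 12644: Q = 77.948.
Holding P constant, ∂Q/∂Y = -8.13/(2√Y) = -0.0361508.
η_Y = (∂Q/∂Y)·(Y/Q) = -0.0361508 × (12644/77.948) = -5.86.

-5.86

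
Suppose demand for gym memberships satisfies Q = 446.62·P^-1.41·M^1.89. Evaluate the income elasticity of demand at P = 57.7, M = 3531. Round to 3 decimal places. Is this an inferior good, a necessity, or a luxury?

1.890 (luxury)

For a multiplicative demand Q = A·P^α·M^β, the income elasticity is β everywhere.
Here β = 1.89, so η = 1.890.
Since η > 1, this is a luxury.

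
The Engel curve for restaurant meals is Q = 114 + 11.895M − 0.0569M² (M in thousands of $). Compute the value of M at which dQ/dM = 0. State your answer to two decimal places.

dQ/dM = 11.895 − 0.1138M.
The good is inferior where dQ/dM < 0. Setting dQ/dM = 0 gives M = 11.895 / 0.1138 = 104.53.

104.53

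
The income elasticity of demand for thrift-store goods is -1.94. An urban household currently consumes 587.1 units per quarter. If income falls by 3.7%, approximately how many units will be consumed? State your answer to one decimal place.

%ΔQ ≈ η × %ΔI = -1.94 × (-3.7%) = 7.178%.
New Q ≈ 587.1 × (1 + 0.07178) = 629.2.

629.2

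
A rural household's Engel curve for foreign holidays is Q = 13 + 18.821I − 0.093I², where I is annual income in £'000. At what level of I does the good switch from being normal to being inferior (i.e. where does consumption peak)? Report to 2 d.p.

101.19

dQ/dI = 18.821 − 0.186I.
The good is inferior where dQ/dI < 0. Setting dQ/dI = 0 gives I = 18.821 / 0.186 = 101.19.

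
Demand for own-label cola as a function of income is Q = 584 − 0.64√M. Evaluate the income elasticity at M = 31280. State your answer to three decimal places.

-0.120

At M = 31280: Q = 470.809.
dQ/dM = -0.64/(2√M) = -0.00180933 at this income.
η = (dQ/dM)·(M/Q) = -0.00180933 × (31280/470.809) = -0.120.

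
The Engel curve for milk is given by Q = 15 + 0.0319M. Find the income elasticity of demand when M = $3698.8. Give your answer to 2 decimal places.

At M = 3698.8: Q = 132.992.
dQ/dM = 0.0319.
η = (dQ/dM)·(M/Q) = 0.0319 × (3698.8/132.992) = 0.89.

0.89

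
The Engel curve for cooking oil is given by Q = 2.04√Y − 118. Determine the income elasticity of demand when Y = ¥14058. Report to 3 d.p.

At Y = 14058: Q = 123.876.
dQ/dY = 2.04/(2√Y) = 0.00860277 at this income.
η = (dQ/dY)·(Y/Q) = 0.00860277 × (14058/123.876) = 0.976.

0.976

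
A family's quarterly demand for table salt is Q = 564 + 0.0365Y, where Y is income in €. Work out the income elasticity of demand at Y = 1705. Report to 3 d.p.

At Y = 1705: Q = 626.233.
dQ/dY = 0.0365.
η = (dQ/dY)·(Y/Q) = 0.0365 × (1705/626.233) = 0.099.

0.099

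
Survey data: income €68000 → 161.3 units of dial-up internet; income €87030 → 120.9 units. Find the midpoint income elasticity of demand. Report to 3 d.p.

-1.166

ΔQ = 120.9 − 161.3 = -40.4; midpoint Q̄ = (161.3 + 120.9)/2 = 141.1.
ΔI = 87030 − 68000 = 19030; midpoint Ī = (68000 + 87030)/2 = 77515.
η = (ΔQ/Q̄) ÷ (ΔI/Ī) = (-40.4/141.1) ÷ (19030/77515) = -1.166.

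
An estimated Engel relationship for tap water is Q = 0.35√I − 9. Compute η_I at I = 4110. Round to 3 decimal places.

At I = 4110: Q = 13.438.
dQ/dI = 0.35/(2√I) = 0.00272971 at this income.
η = (dQ/dI)·(I/Q) = 0.00272971 × (4110/13.438) = 0.835.

0.835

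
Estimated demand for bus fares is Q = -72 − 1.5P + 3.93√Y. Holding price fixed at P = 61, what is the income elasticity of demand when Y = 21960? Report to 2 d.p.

At P = 61, Y = 21960: Q = 418.883.
Holding P constant, ∂Q/∂Y = 3.93/(2√Y) = 0.0132601.
η_Y = (∂Q/∂Y)·(Y/Q) = 0.0132601 × (21960/418.883) = 0.70.

0.70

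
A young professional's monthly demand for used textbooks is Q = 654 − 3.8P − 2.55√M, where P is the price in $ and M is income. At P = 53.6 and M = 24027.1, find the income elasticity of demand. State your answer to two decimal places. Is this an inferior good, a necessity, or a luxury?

At P = 53.6, M = 24027.1: Q = 55.053.
Holding P constant, ∂Q/∂M = -2.55/(2√M) = -0.00822545.
η_M = (∂Q/∂M)·(M/Q) = -0.00822545 × (24027.1/55.053) = -3.59.
Since η < 0, this is an inferior good.

-3.59 (inferior good)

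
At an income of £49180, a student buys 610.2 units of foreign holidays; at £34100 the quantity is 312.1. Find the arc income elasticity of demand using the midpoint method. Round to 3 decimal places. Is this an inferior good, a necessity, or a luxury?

ΔQ = 312.1 − 610.2 = -298.1; midpoint Q̄ = (610.2 + 312.1)/2 = 461.15.
ΔI = 34100 − 49180 = -15080; midpoint Ī = (49180 + 34100)/2 = 41640.
η = (ΔQ/Q̄) ÷ (ΔI/Ī) = (-298.1/461.15) ÷ (-15080/41640) = 1.785.
η > 1 ⇒ luxury.

1.785 (luxury)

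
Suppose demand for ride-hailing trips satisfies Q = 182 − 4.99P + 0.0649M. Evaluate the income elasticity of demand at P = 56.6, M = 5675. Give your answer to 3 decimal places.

1.375

At P = 56.6, M = 5675: Q = 267.874.
Holding P constant, ∂Q/∂M = 0.0649.
η_M = (∂Q/∂M)·(M/Q) = 0.0649 × (5675/267.874) = 1.375.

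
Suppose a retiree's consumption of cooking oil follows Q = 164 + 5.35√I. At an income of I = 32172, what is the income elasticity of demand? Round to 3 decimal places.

0.427

At I = 32172: Q = 1123.606.
dQ/dI = 5.35/(2√I) = 0.0149137 at this income.
η = (dQ/dI)·(I/Q) = 0.0149137 × (32172/1123.606) = 0.427.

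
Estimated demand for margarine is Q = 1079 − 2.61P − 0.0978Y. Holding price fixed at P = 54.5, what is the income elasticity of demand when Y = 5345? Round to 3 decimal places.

At P = 54.5, Y = 5345: Q = 414.014.
Holding P constant, ∂Q/∂Y = −0.0978.
η_Y = (∂Q/∂Y)·(Y/Q) = -0.0978 × (5345/414.014) = -1.263.

-1.263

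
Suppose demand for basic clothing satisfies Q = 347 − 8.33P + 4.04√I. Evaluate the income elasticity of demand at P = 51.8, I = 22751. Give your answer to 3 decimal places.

At P = 51.8, I = 22751: Q = 524.877.
Holding P constant, ∂Q/∂I = 4.04/(2√I) = 0.0133922.
η_I = (∂Q/∂I)·(I/Q) = 0.0133922 × (22751/524.877) = 0.580.

0.580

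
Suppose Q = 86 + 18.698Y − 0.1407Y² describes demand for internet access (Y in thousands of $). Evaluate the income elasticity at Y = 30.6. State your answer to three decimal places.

0.586

At Y = 30.6: Q = 526.4129.
dQ/dY = 18.698 − 0.2814Y = 10.08716.
η = (dQ/dY)·(Y/Q) = 10.08716 × (30.6/526.4129) = 0.586.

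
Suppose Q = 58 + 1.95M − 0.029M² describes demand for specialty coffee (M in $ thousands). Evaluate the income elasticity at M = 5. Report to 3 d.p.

At M = 5: Q = 67.0250.
dQ/dM = 1.95 − 0.058M = 1.66000.
η = (dQ/dM)·(M/Q) = 1.66000 × (5/67.0250) = 0.124.

0.124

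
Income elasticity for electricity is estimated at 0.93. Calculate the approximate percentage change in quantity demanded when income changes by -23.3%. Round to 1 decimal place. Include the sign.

-21.7%

%ΔQ ≈ η × %ΔI = 0.93 × (-23.3%) = -21.7%.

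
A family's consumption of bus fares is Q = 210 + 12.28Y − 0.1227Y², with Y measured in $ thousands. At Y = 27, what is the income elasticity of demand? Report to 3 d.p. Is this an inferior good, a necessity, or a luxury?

0.338 (necessity)

At Y = 27: Q = 452.1117.
dQ/dY = 12.28 − 0.2454Y = 5.65420.
η = (dQ/dY)·(Y/Q) = 5.65420 × (27/452.1117) = 0.338.
0 < η < 1 ⇒ necessity.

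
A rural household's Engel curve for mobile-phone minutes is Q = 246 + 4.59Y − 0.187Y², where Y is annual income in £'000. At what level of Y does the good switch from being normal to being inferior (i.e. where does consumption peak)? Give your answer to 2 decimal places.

12.27

dQ/dY = 4.59 − 0.374Y.
The good is inferior where dQ/dY < 0. Setting dQ/dY = 0 gives Y = 4.59 / 0.374 = 12.27.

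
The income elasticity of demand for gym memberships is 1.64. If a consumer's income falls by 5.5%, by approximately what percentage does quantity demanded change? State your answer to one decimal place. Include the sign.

%ΔQ ≈ η × %ΔI = 1.64 × (-5.5%) = -9.0%.

-9.0%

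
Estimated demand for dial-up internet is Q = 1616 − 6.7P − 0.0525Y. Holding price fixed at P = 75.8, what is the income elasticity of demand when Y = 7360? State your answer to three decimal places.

At P = 75.8, Y = 7360: Q = 721.740.
Holding P constant, ∂Q/∂Y = −0.0525.
η_Y = (∂Q/∂Y)·(Y/Q) = -0.0525 × (7360/721.740) = -0.535.

-0.535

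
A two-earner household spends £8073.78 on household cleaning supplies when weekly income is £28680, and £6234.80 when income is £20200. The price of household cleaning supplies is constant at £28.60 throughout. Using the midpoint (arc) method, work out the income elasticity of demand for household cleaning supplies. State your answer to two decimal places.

With a constant price, Q₁ = 8073.78/28.60 = 282.300 and Q₂ = 6234.80/28.60 = 218.000 (equivalently, work directly with expenditure since P cancels).
Midpoint %ΔQ = (6234.80 − 8073.78)/7154.29 = -0.25705; midpoint %ΔI = (20200 − 28680)/24440 = -0.34697.
η = -0.25705 / -0.34697 = 0.74.

0.74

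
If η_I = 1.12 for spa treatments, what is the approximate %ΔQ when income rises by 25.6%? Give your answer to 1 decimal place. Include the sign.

%ΔQ ≈ η × %ΔI = 1.12 × 25.6% = 28.7%.

28.7%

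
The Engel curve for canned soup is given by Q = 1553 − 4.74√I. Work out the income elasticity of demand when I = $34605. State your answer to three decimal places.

-0.657

At I = 34605: Q = 671.245.
dQ/dI = -4.74/(2√I) = -0.0127403 at this income.
η = (dQ/dI)·(I/Q) = -0.0127403 × (34605/671.245) = -0.657.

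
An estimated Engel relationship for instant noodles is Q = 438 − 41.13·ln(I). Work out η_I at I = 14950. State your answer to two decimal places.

At I = 14950: Q = 42.639.
dQ/dI = -41.13/I = -0.00275117 at this income.
η = (dQ/dI)·(I/Q) = -0.00275117 × (14950/42.639) = -0.96.

-0.96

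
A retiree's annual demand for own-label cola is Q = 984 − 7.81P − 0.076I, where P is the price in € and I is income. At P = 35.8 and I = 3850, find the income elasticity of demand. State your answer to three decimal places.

-0.711

At P = 35.8, I = 3850: Q = 411.802.
Holding P constant, ∂Q/∂I = −0.076.
η_I = (∂Q/∂I)·(I/Q) = -0.076 × (3850/411.802) = -0.711.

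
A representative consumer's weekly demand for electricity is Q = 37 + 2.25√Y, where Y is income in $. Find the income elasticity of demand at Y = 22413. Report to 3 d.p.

At Y = 22413: Q = 373.847.
dQ/dY = 2.25/(2√Y) = 0.00751454 at this income.
η = (dQ/dY)·(Y/Q) = 0.00751454 × (22413/373.847) = 0.451.

0.451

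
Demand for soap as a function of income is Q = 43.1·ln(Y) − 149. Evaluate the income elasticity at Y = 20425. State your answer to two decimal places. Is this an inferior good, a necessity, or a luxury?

At Y = 20425: Q = 278.747.
dQ/dY = 43.1/Y = 0.00211016 at this income.
η = (dQ/dY)·(Y/Q) = 0.00211016 × (20425/278.747) = 0.15.
Since 0 < η < 1, the good is a necessity.

0.15 (necessity)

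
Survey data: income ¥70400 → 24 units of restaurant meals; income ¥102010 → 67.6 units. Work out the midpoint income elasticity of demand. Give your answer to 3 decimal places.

ΔQ = 67.6 − 24 = 43.6; midpoint Q̄ = (24 + 67.6)/2 = 45.8.
ΔI = 102010 − 70400 = 31610; midpoint Ī = (70400 + 102010)/2 = 86205.
η = (ΔQ/Q̄) ÷ (ΔI/Ī) = (43.6/45.8) ÷ (31610/86205) = 2.596.

2.596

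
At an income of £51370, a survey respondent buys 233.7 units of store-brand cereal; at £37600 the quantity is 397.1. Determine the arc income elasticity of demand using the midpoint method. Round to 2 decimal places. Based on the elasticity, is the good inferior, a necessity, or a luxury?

ΔQ = 397.1 − 233.7 = 163.4; midpoint Q̄ = (233.7 + 397.1)/2 = 315.4.
ΔI = 37600 − 51370 = -13770; midpoint Ī = (51370 + 37600)/2 = 44485.
η = (ΔQ/Q̄) ÷ (ΔI/Ī) = (163.4/315.4) ÷ (-13770/44485) = -1.67.
η < 0 ⇒ inferior good.

-1.67 (inferior good)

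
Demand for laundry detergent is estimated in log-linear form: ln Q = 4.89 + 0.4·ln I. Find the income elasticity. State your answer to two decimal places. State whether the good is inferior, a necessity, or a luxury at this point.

0.40 (necessity)

In a log-linear demand, the coefficient on ln I is the income elasticity.
So η = 0.40.
0 < η < 1 ⇒ necessity.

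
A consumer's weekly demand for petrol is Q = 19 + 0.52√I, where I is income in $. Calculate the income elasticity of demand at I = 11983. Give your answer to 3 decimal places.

0.375

At I = 11983: Q = 75.923.
dQ/dI = 0.52/(2√I) = 0.00237515 at this income.
η = (dQ/dI)·(I/Q) = 0.00237515 × (11983/75.923) = 0.375.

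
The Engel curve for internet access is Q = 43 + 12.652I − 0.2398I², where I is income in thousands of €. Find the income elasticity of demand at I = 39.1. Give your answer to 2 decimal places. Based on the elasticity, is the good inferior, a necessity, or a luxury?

At I = 39.1: Q = 171.0846.
dQ/dI = 12.652 − 0.4796I = -6.10036.
η = (dQ/dI)·(I/Q) = -6.10036 × (39.1/171.0846) = -1.39.
η < 0 ⇒ inferior good.

-1.39 (inferior good)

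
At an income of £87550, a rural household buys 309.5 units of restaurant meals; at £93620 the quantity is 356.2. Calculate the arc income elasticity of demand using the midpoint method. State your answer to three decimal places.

2.094

ΔQ = 356.2 − 309.5 = 46.7; midpoint Q̄ = (309.5 + 356.2)/2 = 332.85.
ΔI = 93620 − 87550 = 6070; midpoint Ī = (87550 + 93620)/2 = 90585.
η = (ΔQ/Q̄) ÷ (ΔI/Ī) = (46.7/332.85) ÷ (6070/90585) = 2.094.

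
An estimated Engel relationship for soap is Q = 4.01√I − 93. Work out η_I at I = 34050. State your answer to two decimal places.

At I = 34050: Q = 646.951.
dQ/dI = 4.01/(2√I) = 0.0108657 at this income.
η = (dQ/dI)·(I/Q) = 0.0108657 × (34050/646.951) = 0.57.

0.57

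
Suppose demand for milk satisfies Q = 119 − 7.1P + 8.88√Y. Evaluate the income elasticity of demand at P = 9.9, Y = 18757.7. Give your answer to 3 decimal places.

At P = 9.9, Y = 18757.7: Q = 1264.904.
Holding P constant, ∂Q/∂Y = 8.88/(2√Y) = 0.0324185.
η_Y = (∂Q/∂Y)·(Y/Q) = 0.0324185 × (18757.7/1264.904) = 0.481.

0.481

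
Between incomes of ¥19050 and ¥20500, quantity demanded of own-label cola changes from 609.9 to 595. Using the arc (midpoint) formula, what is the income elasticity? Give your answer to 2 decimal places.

ΔQ = 595 − 609.9 = -14.9; midpoint Q̄ = (609.9 + 595)/2 = 602.45.
ΔI = 20500 − 19050 = 1450; midpoint Ī = (19050 + 20500)/2 = 19775.
η = (ΔQ/Q̄) ÷ (ΔI/Ī) = (-14.9/602.45) ÷ (1450/19775) = -0.34.

-0.34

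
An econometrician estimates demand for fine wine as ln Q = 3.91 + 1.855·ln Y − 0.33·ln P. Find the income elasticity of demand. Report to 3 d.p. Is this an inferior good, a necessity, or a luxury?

In a log-linear demand, the coefficient on ln Y is the income elasticity.
So η = 1.855.
η > 1 ⇒ luxury.

1.855 (luxury)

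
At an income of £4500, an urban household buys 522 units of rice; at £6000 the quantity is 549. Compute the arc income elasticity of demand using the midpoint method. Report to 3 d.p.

ΔQ = 549 − 522 = 27; midpoint Q̄ = (522 + 549)/2 = 535.5.
ΔI = 6000 − 4500 = 1500; midpoint Ī = (4500 + 6000)/2 = 5250.
η = (ΔQ/Q̄) ÷ (ΔI/Ī) = (27/535.5) ÷ (1500/5250) = 0.176.

0.176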